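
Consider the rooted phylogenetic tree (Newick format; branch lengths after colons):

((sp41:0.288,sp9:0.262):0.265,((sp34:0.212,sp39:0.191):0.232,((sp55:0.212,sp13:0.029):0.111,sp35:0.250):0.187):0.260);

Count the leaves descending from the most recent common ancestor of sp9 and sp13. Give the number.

The MRCA of sp9 and sp13 is the root, so the clade is the entire tree.
That clade contains 7 terminal taxa: sp13, sp34, sp35, sp39, sp41, sp55, sp9.

7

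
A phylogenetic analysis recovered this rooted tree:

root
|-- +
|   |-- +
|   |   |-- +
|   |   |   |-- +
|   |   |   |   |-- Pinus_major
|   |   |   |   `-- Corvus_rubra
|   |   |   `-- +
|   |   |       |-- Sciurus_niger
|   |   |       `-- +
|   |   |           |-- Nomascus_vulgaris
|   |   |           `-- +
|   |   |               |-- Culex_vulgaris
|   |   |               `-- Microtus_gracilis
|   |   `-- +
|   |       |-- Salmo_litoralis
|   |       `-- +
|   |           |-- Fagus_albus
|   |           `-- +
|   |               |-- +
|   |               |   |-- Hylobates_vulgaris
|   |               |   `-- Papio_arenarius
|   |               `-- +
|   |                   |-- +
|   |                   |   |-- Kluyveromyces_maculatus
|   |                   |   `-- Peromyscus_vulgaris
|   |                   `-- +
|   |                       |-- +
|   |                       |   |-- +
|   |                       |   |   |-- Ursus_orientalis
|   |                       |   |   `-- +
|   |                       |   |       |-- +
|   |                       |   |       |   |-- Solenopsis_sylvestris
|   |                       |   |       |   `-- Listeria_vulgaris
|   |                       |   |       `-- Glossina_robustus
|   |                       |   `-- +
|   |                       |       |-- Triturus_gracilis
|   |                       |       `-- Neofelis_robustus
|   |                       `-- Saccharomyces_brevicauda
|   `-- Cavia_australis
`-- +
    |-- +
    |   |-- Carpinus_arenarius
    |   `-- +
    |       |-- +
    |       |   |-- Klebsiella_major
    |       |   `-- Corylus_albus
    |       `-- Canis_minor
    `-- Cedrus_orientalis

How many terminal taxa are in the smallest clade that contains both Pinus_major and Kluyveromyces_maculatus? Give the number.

19

The MRCA of Pinus_major and Kluyveromyces_maculatus is the node subtending (((Pinus_major,Corvus_rubra),(Sciurus_niger,(Nomascus_vulgaris,(Culex_vulgaris,Microtus_gracilis)))),(Salmo_litoralis,(Fagus_albus,((Hylobates_vulgaris,Papio_arenarius),((Kluyveromyces_maculatus,Peromyscus_vulgaris),(((Ursus_orientalis,((Solenopsis_sylvestris,Listeria_vulgaris),Glossina_robustus)),(Triturus_gracilis,Neofelis_robustus)),Saccharomyces_brevicauda)))))).
That clade contains 19 terminal taxa: Corvus_rubra, Culex_vulgaris, Fagus_albus, Glossina_robustus, Hylobates_vulgaris, Kluyveromyces_maculatus, Listeria_vulgaris, Microtus_gracilis, Neofelis_robustus, Nomascus_vulgaris, Papio_arenarius, Peromyscus_vulgaris, Pinus_major, Saccharomyces_brevicauda, Salmo_litoralis, Sciurus_niger, Solenopsis_sylvestris, Triturus_gracilis, Ursus_orientalis.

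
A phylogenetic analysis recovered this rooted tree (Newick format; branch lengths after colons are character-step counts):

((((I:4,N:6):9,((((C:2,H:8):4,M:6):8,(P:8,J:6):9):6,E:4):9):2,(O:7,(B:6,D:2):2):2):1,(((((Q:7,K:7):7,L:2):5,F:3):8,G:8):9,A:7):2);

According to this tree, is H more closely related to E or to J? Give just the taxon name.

The MRCA of H and J subtends (((C,H),M),(P,J)) (5 taxa).
The MRCA of H and E subtends ((((C,H),M),(P,J)),E) (6 taxa).
The first is nested inside the second, so H shares a more recent common ancestor with J.

J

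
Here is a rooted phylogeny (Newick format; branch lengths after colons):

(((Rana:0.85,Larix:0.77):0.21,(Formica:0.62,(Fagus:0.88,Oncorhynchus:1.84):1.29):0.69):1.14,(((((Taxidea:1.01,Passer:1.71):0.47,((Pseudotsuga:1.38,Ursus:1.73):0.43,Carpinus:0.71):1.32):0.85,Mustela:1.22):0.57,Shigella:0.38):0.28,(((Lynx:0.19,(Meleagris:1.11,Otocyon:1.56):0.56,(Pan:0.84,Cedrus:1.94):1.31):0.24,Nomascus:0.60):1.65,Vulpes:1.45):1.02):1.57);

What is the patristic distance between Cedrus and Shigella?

The path runs Cedrus → … → MRCA → … → Shigella; the MRCA is the node subtending (((((Taxidea,Passer),((Pseudotsuga,Ursus),Carpinus)),Mustela),Shigella),(((Lynx,(Meleagris,Otocyon),(Pan,Cedrus)),Nomascus),Vulpes)).
Branch lengths along that path: 1.94 + 1.31 + 0.24 + 1.65 + 1.02 + 0.28 + 0.38 = 6.82.

6.82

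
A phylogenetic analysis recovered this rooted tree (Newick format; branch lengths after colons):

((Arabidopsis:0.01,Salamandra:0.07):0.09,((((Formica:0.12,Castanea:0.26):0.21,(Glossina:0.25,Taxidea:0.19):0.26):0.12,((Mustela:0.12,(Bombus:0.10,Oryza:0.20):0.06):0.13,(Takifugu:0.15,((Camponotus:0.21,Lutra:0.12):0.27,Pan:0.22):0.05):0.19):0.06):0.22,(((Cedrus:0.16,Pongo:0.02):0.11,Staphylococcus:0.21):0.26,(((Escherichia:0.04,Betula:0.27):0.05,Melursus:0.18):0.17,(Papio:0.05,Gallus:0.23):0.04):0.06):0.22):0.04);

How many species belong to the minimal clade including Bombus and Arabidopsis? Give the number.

The MRCA of Bombus and Arabidopsis is the root, so the clade is the entire tree.
That clade contains 21 terminal taxa: Arabidopsis, Betula, Bombus, Camponotus, Castanea, Cedrus, Escherichia, Formica, Gallus, Glossina, Lutra, Melursus, Mustela, Oryza, Pan, Papio, Pongo, Salamandra, Staphylococcus, Takifugu, Taxidea.

21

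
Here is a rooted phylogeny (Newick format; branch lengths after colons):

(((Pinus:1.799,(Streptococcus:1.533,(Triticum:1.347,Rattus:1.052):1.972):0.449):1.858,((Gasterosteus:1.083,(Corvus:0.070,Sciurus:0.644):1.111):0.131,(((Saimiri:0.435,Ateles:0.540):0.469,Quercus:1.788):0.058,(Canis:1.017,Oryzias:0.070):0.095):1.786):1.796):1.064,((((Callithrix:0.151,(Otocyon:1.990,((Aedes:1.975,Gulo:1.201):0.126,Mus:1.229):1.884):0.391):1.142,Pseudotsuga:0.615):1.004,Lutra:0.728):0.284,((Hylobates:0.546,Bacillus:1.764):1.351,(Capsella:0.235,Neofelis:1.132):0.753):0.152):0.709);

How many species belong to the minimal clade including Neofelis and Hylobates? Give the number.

4

The MRCA of Neofelis and Hylobates is the node subtending ((Hylobates,Bacillus),(Capsella,Neofelis)).
That clade contains 4 terminal taxa: Bacillus, Capsella, Hylobates, Neofelis.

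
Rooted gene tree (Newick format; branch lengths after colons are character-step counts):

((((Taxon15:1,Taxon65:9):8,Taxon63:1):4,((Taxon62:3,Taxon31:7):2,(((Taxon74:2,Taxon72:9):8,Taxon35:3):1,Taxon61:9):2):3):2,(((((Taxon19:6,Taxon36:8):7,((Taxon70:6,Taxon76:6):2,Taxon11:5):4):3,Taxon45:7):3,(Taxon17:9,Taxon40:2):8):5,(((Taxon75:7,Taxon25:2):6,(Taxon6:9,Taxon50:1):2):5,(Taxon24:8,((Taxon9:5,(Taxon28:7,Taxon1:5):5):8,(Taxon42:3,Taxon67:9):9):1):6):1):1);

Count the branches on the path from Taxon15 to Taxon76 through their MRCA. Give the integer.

The MRCA of Taxon15 and Taxon76 is the root of the tree.
From Taxon15 up to that node: 4 branches. From Taxon76 up to the same node: 7 branches. Total: 4 + 7 = 11.

11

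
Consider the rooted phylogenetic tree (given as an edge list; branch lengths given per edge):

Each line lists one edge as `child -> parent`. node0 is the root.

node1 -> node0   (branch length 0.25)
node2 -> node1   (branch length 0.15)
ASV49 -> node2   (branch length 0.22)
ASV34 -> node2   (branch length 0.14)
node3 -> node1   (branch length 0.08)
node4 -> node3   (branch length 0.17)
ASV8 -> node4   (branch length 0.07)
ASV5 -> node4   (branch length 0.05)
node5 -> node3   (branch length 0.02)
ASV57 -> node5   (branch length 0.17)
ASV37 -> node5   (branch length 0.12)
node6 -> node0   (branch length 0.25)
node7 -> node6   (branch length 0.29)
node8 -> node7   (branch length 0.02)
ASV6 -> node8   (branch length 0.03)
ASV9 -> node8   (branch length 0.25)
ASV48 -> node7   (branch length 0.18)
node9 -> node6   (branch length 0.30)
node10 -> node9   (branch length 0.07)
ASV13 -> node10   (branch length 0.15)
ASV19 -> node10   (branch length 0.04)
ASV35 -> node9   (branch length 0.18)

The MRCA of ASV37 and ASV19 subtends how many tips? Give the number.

12

The MRCA of ASV37 and ASV19 is the root, so the clade is the entire tree.
That clade contains 12 terminal taxa: ASV13, ASV19, ASV34, ASV35, ASV37, ASV48, ASV49, ASV5, ASV57, ASV6, ASV8, ASV9.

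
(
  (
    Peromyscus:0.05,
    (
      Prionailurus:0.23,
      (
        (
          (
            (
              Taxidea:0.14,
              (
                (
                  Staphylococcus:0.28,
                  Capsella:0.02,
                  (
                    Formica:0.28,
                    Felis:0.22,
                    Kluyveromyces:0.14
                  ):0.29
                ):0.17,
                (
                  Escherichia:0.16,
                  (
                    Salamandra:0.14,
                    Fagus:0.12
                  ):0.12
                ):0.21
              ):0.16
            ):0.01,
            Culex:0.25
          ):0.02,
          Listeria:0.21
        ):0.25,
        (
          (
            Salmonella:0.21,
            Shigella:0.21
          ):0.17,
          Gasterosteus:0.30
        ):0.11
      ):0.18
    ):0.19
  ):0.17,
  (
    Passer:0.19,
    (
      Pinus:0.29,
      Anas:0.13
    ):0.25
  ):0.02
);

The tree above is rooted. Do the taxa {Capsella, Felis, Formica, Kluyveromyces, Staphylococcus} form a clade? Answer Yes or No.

Yes

The most recent common ancestor of these taxa subtends (Staphylococcus,Capsella,(Formica,Felis,Kluyveromyces)).
That clade has exactly 5 tips — every listed taxon and nothing else — so the group is monophyletic.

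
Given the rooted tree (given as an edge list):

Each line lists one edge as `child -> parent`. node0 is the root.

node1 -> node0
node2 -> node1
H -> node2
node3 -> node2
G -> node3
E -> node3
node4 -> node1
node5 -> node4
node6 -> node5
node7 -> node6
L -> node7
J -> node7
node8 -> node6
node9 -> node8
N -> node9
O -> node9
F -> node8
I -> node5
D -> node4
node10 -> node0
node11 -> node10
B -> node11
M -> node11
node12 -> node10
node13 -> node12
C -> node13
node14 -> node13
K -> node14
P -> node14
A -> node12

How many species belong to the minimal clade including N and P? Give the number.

16

The MRCA of N and P is the root, so the clade is the entire tree.
That clade contains 16 terminal taxa: A, B, C, D, E, F, G, H, I, J, K, L, M, N, O, P.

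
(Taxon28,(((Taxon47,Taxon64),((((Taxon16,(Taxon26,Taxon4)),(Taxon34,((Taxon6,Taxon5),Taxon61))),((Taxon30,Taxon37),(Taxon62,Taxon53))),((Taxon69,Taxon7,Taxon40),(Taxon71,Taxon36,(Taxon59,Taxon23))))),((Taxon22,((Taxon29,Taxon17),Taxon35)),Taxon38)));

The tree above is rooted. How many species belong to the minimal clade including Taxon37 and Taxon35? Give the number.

25

The MRCA of Taxon37 and Taxon35 is the node subtending (((Taxon47,Taxon64),((((Taxon16,(Taxon26,Taxon4)),(Taxon34,((Taxon6,Taxon5),Taxon61))),((Taxon30,Taxon37),(Taxon62,Taxon53))),((Taxon69,Taxon7,Taxon40),(Taxon71,Taxon36,(Taxon59,Taxon23))))),((Taxon22,((Taxon29,Taxon17),Taxon35)),Taxon38)).
That clade contains 25 terminal taxa: Taxon16, Taxon17, Taxon22, Taxon23, Taxon26, Taxon29, Taxon30, Taxon34, Taxon35, Taxon36, Taxon37, Taxon38, Taxon4, Taxon40, Taxon47, Taxon5, Taxon53, Taxon59, Taxon6, Taxon61, Taxon62, Taxon64, Taxon69, Taxon7, Taxon71.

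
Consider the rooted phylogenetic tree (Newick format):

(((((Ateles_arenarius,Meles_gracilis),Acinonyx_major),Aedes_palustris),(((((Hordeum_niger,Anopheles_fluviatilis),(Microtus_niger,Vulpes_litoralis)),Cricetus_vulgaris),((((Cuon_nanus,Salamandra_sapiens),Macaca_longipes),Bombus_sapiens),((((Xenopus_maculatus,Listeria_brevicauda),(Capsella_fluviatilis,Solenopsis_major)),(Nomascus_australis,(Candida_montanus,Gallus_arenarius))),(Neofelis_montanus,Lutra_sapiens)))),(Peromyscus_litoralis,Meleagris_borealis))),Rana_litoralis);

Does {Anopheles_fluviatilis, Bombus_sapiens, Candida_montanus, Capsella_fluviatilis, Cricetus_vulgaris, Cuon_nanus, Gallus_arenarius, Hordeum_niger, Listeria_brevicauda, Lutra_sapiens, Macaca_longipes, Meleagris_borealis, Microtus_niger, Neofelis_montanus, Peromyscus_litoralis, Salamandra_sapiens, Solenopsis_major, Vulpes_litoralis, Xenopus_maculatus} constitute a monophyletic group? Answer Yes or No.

The MRCA of the listed taxa subtends (((((Hordeum_niger,Anopheles_fluviatilis),(Microtus_niger,Vulpes_litoralis)),Cricetus_vulgaris),((((Cuon_nanus,Salamandra_sapiens),Macaca_longipes),Bombus_sapiens),((((Xenopus_maculatus,Listeria_brevicauda),(Capsella_fluviatilis,Solenopsis_major)),(Nomascus_australis,(Candida_montanus,Gallus_arenarius))),(Neofelis_montanus,Lutra_sapiens)))),(Peromyscus_litoralis,Meleagris_borealis)).
That clade also contains Nomascus_australis, which is not in the proposed group, so the group is not monophyletic.

No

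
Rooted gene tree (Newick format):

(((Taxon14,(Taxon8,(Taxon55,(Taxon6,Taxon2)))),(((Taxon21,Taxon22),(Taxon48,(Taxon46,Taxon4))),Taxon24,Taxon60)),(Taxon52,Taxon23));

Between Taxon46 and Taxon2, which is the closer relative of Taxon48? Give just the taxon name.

Taxon46

The MRCA of Taxon48 and Taxon46 subtends (Taxon48,(Taxon46,Taxon4)) (3 taxa).
The MRCA of Taxon48 and Taxon2 subtends ((Taxon14,(Taxon8,(Taxon55,(Taxon6,Taxon2)))),(((Taxon21,Taxon22),(Taxon48,(Taxon46,Taxon4))),Taxon24,Taxon60)) (12 taxa).
The first is nested inside the second, so Taxon48 shares a more recent common ancestor with Taxon46.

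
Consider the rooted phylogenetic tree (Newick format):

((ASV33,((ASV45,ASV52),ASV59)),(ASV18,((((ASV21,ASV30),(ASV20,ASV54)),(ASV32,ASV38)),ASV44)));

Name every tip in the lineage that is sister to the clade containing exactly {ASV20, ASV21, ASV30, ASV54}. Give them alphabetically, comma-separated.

The clade containing exactly {ASV20, ASV21, ASV30, ASV54} attaches to the tree at the node subtending (((ASV21,ASV30),(ASV20,ASV54)),(ASV32,ASV38)).
The other lineage descending from that same node — the sister group — is (ASV32,ASV38); its 2 tips in alphabetical order are the answer.

ASV32, ASV38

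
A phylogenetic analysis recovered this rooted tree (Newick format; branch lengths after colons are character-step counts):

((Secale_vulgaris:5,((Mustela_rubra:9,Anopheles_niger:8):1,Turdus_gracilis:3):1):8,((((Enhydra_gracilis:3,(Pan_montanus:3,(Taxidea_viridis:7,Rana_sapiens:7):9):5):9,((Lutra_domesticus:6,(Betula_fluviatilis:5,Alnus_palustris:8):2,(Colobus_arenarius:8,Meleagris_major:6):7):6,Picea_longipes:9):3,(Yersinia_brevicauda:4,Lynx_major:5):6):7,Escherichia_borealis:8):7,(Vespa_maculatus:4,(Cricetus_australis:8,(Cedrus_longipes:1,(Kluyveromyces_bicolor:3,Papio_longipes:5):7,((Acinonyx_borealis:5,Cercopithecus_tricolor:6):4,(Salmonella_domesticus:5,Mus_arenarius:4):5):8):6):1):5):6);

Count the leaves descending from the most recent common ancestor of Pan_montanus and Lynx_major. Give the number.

The MRCA of Pan_montanus and Lynx_major is the node subtending ((Enhydra_gracilis,(Pan_montanus,(Taxidea_viridis,Rana_sapiens))),((Lutra_domesticus,(Betula_fluviatilis,Alnus_palustris),(Colobus_arenarius,Meleagris_major)),Picea_longipes),(Yersinia_brevicauda,Lynx_major)).
That clade contains 12 terminal taxa: Alnus_palustris, Betula_fluviatilis, Colobus_arenarius, Enhydra_gracilis, Lutra_domesticus, Lynx_major, Meleagris_major, Pan_montanus, Picea_longipes, Rana_sapiens, Taxidea_viridis, Yersinia_brevicauda.

12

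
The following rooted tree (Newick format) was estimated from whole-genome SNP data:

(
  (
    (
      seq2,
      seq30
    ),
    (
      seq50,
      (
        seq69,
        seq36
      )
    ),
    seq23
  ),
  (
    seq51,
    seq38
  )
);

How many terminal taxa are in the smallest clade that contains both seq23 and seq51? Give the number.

8

The MRCA of seq23 and seq51 is the root, so the clade is the entire tree.
That clade contains 8 terminal taxa: seq2, seq23, seq30, seq36, seq38, seq50, seq51, seq69.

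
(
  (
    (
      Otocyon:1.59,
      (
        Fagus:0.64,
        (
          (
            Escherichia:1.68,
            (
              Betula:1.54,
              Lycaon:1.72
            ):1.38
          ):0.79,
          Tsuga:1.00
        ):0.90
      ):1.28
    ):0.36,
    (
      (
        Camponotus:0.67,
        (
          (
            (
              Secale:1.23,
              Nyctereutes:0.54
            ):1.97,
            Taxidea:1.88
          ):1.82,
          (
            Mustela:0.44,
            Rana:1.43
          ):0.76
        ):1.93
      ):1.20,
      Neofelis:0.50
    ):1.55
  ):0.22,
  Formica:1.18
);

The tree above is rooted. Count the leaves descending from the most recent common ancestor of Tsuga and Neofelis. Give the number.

13

The MRCA of Tsuga and Neofelis is the node subtending ((Otocyon,(Fagus,((Escherichia,(Betula,Lycaon)),Tsuga))),((Camponotus,(((Secale,Nyctereutes),Taxidea),(Mustela,Rana))),Neofelis)).
That clade contains 13 terminal taxa: Betula, Camponotus, Escherichia, Fagus, Lycaon, Mustela, Neofelis, Nyctereutes, Otocyon, Rana, Secale, Taxidea, Tsuga.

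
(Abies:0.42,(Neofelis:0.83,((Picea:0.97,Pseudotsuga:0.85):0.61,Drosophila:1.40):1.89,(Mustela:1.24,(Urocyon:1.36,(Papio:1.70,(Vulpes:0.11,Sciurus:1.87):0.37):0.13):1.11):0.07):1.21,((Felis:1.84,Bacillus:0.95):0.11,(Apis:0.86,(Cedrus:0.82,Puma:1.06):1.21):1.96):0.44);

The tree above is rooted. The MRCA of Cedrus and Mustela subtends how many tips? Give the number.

15

The MRCA of Cedrus and Mustela is the root, so the clade is the entire tree.
That clade contains 15 terminal taxa: Abies, Apis, Bacillus, Cedrus, Drosophila, Felis, Mustela, Neofelis, Papio, Picea, Pseudotsuga, Puma, Sciurus, Urocyon, Vulpes.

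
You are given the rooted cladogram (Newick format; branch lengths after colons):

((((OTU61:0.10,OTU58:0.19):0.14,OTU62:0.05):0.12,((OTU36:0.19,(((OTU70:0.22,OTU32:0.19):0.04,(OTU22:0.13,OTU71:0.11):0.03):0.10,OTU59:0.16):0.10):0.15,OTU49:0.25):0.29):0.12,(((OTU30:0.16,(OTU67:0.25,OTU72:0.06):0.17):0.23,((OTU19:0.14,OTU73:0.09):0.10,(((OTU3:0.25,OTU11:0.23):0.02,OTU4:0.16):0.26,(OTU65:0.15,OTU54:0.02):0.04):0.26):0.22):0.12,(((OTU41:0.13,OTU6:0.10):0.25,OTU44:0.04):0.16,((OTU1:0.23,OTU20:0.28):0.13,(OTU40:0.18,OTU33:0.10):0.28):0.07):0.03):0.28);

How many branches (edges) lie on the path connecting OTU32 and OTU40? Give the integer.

12

The MRCA of OTU32 and OTU40 is the root of the tree.
From OTU32 up to that node: 7 branches. From OTU40 up to the same node: 5 branches. Total: 7 + 5 = 12.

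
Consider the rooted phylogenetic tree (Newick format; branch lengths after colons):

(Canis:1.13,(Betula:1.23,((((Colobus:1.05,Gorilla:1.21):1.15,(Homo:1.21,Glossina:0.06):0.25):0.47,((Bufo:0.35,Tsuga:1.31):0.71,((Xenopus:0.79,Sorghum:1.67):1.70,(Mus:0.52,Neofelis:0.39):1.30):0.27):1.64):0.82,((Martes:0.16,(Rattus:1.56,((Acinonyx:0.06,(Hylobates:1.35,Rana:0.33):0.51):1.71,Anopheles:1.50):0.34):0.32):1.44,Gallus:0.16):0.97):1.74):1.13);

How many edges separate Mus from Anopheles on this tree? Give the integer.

10

The MRCA of Mus and Anopheles is the node subtending ((((Colobus,Gorilla),(Homo,Glossina)),((Bufo,Tsuga),((Xenopus,Sorghum),(Mus,Neofelis)))),((Martes,(Rattus,((Acinonyx,(Hylobates,Rana)),Anopheles))),Gallus)).
From Mus up to that node: 5 branches. From Anopheles up to the same node: 5 branches. Total: 5 + 5 = 10.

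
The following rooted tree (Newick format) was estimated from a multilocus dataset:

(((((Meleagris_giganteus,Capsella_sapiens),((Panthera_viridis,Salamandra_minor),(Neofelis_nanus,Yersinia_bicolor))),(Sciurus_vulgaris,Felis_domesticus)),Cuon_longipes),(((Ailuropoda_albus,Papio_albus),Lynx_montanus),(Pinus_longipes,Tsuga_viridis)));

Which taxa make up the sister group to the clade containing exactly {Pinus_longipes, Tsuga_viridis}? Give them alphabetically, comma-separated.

The clade containing exactly {Pinus_longipes, Tsuga_viridis} attaches to the tree at the node subtending (((Ailuropoda_albus,Papio_albus),Lynx_montanus),(Pinus_longipes,Tsuga_viridis)).
The other lineage descending from that same node — the sister group — is ((Ailuropoda_albus,Papio_albus),Lynx_montanus); its 3 tips in alphabetical order are the answer.

Ailuropoda_albus, Lynx_montanus, Papio_albus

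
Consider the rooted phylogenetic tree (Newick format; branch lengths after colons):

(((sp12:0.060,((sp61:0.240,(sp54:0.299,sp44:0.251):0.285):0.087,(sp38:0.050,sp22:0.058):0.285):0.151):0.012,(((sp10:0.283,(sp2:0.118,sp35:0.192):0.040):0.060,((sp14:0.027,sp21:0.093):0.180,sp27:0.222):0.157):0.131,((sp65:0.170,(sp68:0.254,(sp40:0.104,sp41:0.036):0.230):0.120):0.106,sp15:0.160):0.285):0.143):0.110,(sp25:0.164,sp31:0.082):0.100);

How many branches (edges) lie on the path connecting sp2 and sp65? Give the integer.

7

The MRCA of sp2 and sp65 is the node subtending (((sp10,(sp2,sp35)),((sp14,sp21),sp27)),((sp65,(sp68,(sp40,sp41))),sp15)).
From sp2 up to that node: 4 branches. From sp65 up to the same node: 3 branches. Total: 4 + 3 = 7.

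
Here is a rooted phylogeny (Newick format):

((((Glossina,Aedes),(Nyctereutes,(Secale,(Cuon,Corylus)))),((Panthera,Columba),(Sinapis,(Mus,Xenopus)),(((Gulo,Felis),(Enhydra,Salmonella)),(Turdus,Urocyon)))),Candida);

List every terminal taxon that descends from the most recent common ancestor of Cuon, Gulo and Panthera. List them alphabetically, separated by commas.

Tracing Cuon: it sits inside (Cuon,Corylus).
Tracing Gulo: it sits inside (Gulo,Felis).
Tracing Panthera: it sits inside (Panthera,Columba).
The smallest clade enclosing all 3 is (((Glossina,Aedes),(Nyctereutes,(Secale,(Cuon,Corylus)))),((Panthera,Columba),(Sinapis,(Mus,Xenopus)),(((Gulo,Felis),(Enhydra,Salmonella)),(Turdus,Urocyon)))); the answer is its 17 terminal taxa in alphabetical order.

Aedes, Columba, Corylus, Cuon, Enhydra, Felis, Glossina, Gulo, Mus, Nyctereutes, Panthera, Salmonella, Secale, Sinapis, Turdus, Urocyon, Xenopus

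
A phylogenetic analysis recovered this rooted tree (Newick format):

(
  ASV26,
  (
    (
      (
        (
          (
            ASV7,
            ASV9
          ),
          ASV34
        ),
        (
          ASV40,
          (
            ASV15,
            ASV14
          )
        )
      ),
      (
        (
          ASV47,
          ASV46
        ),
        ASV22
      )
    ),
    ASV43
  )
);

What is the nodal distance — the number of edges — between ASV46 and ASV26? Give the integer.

The MRCA of ASV46 and ASV26 is the root of the tree.
From ASV46 up to that node: 5 branches. From ASV26 up to the same node: 1 branch. Total: 5 + 1 = 6.

6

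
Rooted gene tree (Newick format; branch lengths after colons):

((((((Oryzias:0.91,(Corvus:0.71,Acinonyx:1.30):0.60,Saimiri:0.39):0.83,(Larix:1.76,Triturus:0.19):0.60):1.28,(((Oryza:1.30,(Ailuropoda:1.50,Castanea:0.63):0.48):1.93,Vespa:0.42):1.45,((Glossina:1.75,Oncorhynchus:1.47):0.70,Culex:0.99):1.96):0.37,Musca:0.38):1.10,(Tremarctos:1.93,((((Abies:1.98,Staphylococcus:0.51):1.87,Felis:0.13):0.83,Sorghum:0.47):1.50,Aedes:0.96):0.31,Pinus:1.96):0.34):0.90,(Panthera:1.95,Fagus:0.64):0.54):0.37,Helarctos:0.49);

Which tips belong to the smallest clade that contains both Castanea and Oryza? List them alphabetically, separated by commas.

Ailuropoda, Castanea, Oryza

Tracing Castanea: it sits inside (Ailuropoda,Castanea).
Tracing Oryza: it sits inside (Oryza,(Ailuropoda,Castanea)).
The smallest clade enclosing both is (Oryza,(Ailuropoda,Castanea)); the answer is its 3 terminal taxa in alphabetical order.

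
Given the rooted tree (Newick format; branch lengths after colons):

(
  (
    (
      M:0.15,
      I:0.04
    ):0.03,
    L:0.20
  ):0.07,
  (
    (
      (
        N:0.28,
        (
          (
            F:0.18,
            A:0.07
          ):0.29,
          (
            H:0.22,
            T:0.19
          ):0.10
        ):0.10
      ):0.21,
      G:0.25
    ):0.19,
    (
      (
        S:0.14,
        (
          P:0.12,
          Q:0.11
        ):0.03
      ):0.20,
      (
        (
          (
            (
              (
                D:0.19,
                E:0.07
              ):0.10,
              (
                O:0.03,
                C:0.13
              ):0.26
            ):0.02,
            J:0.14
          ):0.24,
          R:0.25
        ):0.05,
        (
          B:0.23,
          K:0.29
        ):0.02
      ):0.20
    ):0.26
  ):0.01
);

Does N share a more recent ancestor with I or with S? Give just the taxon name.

The MRCA of N and S subtends (((N,((F,A),(H,T))),G),((S,(P,Q)),(((((D,E),(O,C)),J),R),(B,K)))) (17 taxa).
The MRCA of N and I is the root, subtending the entire tree (20 taxa).
The first is nested inside the second, so N shares a more recent common ancestor with S.

S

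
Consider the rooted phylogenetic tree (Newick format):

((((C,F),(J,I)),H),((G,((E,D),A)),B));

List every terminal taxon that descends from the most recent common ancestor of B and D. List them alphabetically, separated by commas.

A, B, D, E, G

Tracing B: it sits inside ((G,((E,D),A)),B).
Tracing D: it sits inside (E,D).
The smallest clade enclosing both is ((G,((E,D),A)),B); the answer is its 5 terminal taxa in alphabetical order.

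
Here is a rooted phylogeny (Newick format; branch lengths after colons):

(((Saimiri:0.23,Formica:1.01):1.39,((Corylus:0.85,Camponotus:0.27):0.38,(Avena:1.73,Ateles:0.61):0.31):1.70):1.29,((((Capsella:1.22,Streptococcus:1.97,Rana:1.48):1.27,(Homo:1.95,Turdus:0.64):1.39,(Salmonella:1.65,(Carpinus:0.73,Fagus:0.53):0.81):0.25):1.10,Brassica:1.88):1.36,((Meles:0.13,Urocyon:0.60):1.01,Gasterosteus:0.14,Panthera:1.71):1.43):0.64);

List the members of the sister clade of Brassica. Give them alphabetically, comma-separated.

Capsella, Carpinus, Fagus, Homo, Rana, Salmonella, Streptococcus, Turdus

Brassica attaches to the tree at the node subtending (((Capsella,Streptococcus,Rana),(Homo,Turdus),(Salmonella,(Carpinus,Fagus))),Brassica).
The other lineage descending from that same node — the sister group — is ((Capsella,Streptococcus,Rana),(Homo,Turdus),(Salmonella,(Carpinus,Fagus))); its 8 tips in alphabetical order are the answer.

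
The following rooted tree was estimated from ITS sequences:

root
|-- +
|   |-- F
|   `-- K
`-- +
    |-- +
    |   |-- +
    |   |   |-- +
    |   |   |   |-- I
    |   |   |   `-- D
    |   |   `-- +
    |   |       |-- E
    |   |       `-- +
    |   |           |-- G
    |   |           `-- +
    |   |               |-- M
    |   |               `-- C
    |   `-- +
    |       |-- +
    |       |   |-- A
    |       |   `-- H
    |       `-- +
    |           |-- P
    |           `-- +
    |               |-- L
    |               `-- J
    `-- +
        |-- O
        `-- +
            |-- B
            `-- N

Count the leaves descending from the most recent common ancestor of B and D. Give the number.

14

The MRCA of B and D is the node subtending ((((I,D),(E,(G,(M,C)))),((A,H),(P,(L,J)))),(O,(B,N))).
That clade contains 14 terminal taxa: A, B, C, D, E, G, H, I, J, L, M, N, O, P.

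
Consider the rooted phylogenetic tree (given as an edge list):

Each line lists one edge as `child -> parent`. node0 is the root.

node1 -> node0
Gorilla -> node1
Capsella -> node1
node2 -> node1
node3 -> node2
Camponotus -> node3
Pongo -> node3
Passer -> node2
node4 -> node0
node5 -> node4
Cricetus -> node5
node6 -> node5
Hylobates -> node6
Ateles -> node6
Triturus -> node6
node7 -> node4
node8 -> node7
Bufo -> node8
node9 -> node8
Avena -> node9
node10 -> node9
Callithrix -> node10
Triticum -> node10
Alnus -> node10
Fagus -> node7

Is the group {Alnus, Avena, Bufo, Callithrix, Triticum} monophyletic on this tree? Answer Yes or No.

Yes

The most recent common ancestor of these taxa subtends (Bufo,(Avena,(Callithrix,Triticum,Alnus))).
That clade has exactly 5 tips — every listed taxon and nothing else — so the group is monophyletic.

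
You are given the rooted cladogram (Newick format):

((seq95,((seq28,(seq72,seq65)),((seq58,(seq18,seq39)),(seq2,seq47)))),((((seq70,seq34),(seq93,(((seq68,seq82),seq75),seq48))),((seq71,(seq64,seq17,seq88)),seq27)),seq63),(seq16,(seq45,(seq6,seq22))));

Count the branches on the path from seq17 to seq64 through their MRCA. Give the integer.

The MRCA of seq17 and seq64 is the node subtending (seq64,seq17,seq88).
From seq17 up to that node: 1 branch. From seq64 up to the same node: 1 branch. Total: 1 + 1 = 2.

2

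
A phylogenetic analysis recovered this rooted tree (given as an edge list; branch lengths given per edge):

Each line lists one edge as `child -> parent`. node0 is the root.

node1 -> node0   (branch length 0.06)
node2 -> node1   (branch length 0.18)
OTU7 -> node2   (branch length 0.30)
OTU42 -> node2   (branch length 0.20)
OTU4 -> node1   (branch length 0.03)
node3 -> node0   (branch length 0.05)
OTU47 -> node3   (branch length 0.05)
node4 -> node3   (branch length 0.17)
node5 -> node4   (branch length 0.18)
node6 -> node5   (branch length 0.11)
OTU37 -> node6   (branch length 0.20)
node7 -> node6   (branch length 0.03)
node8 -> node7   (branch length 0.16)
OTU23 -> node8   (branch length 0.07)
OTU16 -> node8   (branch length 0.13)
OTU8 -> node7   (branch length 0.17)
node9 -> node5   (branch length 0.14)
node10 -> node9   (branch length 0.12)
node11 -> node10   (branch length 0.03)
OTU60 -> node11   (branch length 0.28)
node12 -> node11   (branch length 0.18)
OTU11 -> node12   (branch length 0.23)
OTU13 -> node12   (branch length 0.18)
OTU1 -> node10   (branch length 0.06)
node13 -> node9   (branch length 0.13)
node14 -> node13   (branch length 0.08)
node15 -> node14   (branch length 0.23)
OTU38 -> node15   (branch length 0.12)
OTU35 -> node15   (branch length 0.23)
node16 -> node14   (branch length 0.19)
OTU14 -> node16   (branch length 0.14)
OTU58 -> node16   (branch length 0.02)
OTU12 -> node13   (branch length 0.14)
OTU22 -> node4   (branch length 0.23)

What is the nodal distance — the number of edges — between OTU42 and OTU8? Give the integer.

9

The MRCA of OTU42 and OTU8 is the root of the tree.
From OTU42 up to that node: 3 branches. From OTU8 up to the same node: 6 branches. Total: 3 + 6 = 9.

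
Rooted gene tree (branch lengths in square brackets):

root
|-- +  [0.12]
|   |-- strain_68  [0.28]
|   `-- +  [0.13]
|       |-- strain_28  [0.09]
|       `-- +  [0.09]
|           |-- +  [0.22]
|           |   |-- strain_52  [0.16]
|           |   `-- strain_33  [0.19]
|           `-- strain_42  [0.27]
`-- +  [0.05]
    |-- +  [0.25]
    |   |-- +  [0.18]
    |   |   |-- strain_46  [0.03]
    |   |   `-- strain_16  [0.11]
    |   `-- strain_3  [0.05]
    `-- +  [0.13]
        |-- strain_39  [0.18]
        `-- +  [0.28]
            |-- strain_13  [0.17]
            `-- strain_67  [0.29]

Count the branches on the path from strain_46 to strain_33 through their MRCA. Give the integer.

9

The MRCA of strain_46 and strain_33 is the root of the tree.
From strain_46 up to that node: 4 branches. From strain_33 up to the same node: 5 branches. Total: 4 + 5 = 9.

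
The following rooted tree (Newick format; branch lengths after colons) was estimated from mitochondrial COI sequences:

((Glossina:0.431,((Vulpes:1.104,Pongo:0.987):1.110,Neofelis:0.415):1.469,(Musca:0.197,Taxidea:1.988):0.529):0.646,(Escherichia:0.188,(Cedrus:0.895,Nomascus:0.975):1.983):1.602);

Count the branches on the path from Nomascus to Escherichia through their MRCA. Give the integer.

3

The MRCA of Nomascus and Escherichia is the node subtending (Escherichia,(Cedrus,Nomascus)).
From Nomascus up to that node: 2 branches. From Escherichia up to the same node: 1 branch. Total: 2 + 1 = 3.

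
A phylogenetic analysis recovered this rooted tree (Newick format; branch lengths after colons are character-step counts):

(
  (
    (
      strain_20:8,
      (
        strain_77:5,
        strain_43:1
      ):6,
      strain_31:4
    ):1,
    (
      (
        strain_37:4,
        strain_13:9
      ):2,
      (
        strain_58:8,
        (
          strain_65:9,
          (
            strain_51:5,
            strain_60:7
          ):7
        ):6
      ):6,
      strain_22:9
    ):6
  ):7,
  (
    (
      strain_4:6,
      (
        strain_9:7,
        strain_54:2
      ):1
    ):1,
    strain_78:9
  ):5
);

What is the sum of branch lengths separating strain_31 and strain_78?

26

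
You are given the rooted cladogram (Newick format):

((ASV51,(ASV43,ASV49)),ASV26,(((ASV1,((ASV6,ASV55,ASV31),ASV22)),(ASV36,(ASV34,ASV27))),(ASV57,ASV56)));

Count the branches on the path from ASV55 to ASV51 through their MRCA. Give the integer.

8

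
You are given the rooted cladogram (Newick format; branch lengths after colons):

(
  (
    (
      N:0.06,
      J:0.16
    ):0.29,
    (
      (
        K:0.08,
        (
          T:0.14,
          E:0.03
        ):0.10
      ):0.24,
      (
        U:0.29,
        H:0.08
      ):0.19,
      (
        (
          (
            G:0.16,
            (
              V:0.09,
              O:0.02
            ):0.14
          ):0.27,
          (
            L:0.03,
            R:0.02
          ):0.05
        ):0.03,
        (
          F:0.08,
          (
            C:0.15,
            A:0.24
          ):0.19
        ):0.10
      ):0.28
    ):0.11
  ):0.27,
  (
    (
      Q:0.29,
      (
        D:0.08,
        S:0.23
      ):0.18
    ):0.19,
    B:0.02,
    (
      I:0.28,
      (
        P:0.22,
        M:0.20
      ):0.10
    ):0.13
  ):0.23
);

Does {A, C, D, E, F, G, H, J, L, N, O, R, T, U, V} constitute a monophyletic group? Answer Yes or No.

No

The MRCA of the listed taxa is the root, so the smallest clade containing them is the whole tree.
That clade also contains B, I, K, M, P, Q, S, which are not in the proposed group, so the group is not monophyletic.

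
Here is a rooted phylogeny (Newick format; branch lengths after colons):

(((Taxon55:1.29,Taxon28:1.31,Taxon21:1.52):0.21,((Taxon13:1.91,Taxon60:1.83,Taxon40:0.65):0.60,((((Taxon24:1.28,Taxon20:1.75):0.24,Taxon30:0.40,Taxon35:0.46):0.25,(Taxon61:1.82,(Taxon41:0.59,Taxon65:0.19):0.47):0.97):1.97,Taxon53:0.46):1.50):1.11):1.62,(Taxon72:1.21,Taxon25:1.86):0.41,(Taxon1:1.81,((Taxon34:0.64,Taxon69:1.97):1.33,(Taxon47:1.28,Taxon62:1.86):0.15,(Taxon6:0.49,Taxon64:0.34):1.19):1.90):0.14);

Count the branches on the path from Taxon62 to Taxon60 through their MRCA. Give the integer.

8

The MRCA of Taxon62 and Taxon60 is the root of the tree.
From Taxon62 up to that node: 4 branches. From Taxon60 up to the same node: 4 branches. Total: 4 + 4 = 8.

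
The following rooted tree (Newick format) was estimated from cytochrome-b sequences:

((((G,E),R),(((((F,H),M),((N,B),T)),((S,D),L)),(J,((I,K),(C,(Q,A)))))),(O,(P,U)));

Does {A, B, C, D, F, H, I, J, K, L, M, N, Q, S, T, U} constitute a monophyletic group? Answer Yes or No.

The MRCA of the listed taxa is the root, so the smallest clade containing them is the whole tree.
That clade also contains E, G, O, P, R, which are not in the proposed group, so the group is not monophyletic.

No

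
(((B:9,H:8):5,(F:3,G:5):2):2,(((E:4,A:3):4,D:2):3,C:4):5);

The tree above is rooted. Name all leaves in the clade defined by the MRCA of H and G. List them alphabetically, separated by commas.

Tracing H: it sits inside (B,H).
Tracing G: it sits inside (F,G).
The smallest clade enclosing both is ((B,H),(F,G)); the answer is its 4 terminal taxa in alphabetical order.

B, F, G, H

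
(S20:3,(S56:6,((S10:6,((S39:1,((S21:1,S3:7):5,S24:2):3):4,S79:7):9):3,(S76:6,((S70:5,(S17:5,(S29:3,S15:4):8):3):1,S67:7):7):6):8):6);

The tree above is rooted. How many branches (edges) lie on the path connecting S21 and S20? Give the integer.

The MRCA of S21 and S20 is the root of the tree.
From S21 up to that node: 8 branches. From S20 up to the same node: 1 branch. Total: 8 + 1 = 9.

9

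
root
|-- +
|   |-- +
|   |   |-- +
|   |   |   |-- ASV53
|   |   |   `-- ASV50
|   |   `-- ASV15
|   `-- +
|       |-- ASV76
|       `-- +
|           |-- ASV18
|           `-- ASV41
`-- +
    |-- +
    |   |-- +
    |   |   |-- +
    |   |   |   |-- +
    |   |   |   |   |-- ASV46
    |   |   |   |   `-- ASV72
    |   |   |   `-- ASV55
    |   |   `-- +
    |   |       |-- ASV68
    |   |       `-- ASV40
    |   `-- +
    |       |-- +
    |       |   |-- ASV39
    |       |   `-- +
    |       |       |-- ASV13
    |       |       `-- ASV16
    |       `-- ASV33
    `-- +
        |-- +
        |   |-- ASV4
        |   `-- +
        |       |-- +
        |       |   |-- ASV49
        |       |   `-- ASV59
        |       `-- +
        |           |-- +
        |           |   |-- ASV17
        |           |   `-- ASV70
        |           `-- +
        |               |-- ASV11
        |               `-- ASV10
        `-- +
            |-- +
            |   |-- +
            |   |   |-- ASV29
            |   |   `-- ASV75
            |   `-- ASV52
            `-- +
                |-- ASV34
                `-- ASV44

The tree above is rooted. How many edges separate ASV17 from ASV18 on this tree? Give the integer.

The MRCA of ASV17 and ASV18 is the root of the tree.
From ASV17 up to that node: 7 branches. From ASV18 up to the same node: 4 branches. Total: 7 + 4 = 11.

11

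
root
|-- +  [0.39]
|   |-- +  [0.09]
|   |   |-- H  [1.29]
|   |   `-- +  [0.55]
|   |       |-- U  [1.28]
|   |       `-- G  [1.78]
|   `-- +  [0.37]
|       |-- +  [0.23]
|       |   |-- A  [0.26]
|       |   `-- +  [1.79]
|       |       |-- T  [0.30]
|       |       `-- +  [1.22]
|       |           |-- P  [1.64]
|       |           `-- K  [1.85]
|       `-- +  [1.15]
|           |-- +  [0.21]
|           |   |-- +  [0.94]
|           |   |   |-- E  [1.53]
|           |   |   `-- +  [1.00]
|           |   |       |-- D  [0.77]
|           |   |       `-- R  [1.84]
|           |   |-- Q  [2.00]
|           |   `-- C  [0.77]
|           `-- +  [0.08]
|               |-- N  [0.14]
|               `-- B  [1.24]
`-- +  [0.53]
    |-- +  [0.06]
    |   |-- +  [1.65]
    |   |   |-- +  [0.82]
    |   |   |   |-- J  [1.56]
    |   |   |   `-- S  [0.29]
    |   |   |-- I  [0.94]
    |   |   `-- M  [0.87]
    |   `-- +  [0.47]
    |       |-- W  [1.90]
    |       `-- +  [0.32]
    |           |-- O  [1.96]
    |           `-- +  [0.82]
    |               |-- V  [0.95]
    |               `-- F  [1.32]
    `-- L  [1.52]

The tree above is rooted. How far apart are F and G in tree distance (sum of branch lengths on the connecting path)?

6.33

The path runs F → … → MRCA → … → G; the MRCA is the root of the tree.
Branch lengths along that path: 1.32 + 0.82 + 0.32 + 0.47 + 0.06 + 0.53 + 0.39 + 0.09 + 0.55 + 1.78 = 6.33.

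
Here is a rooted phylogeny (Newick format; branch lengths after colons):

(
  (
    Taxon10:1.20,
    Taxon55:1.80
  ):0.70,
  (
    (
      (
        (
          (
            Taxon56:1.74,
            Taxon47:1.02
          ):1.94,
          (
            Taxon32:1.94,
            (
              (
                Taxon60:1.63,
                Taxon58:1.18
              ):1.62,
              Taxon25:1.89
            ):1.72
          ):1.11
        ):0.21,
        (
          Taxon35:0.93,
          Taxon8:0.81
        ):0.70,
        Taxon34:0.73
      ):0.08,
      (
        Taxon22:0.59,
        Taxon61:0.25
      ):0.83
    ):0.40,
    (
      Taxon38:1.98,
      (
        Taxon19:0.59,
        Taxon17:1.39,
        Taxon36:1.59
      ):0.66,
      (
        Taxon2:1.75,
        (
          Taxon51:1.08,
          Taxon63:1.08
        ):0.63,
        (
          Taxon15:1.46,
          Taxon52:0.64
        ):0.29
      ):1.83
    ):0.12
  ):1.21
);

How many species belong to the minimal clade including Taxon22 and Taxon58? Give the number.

11

The MRCA of Taxon22 and Taxon58 is the node subtending ((((Taxon56,Taxon47),(Taxon32,((Taxon60,Taxon58),Taxon25))),(Taxon35,Taxon8),Taxon34),(Taxon22,Taxon61)).
That clade contains 11 terminal taxa: Taxon22, Taxon25, Taxon32, Taxon34, Taxon35, Taxon47, Taxon56, Taxon58, Taxon60, Taxon61, Taxon8.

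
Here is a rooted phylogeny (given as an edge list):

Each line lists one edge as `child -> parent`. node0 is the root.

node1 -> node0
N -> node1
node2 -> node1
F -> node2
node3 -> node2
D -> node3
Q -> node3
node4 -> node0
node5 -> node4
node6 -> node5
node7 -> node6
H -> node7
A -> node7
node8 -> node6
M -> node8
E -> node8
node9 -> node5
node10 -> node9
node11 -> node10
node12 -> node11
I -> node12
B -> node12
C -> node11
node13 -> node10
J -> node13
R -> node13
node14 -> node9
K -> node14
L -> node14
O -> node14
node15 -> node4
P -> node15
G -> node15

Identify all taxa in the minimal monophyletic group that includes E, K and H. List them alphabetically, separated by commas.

A, B, C, E, H, I, J, K, L, M, O, R

Tracing E: it sits inside (M,E).
Tracing K: it sits inside (K,L,O).
Tracing H: it sits inside (H,A).
The smallest clade enclosing all 3 is (((H,A),(M,E)),((((I,B),C),(J,R)),(K,L,O))); the answer is its 12 terminal taxa in alphabetical order.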